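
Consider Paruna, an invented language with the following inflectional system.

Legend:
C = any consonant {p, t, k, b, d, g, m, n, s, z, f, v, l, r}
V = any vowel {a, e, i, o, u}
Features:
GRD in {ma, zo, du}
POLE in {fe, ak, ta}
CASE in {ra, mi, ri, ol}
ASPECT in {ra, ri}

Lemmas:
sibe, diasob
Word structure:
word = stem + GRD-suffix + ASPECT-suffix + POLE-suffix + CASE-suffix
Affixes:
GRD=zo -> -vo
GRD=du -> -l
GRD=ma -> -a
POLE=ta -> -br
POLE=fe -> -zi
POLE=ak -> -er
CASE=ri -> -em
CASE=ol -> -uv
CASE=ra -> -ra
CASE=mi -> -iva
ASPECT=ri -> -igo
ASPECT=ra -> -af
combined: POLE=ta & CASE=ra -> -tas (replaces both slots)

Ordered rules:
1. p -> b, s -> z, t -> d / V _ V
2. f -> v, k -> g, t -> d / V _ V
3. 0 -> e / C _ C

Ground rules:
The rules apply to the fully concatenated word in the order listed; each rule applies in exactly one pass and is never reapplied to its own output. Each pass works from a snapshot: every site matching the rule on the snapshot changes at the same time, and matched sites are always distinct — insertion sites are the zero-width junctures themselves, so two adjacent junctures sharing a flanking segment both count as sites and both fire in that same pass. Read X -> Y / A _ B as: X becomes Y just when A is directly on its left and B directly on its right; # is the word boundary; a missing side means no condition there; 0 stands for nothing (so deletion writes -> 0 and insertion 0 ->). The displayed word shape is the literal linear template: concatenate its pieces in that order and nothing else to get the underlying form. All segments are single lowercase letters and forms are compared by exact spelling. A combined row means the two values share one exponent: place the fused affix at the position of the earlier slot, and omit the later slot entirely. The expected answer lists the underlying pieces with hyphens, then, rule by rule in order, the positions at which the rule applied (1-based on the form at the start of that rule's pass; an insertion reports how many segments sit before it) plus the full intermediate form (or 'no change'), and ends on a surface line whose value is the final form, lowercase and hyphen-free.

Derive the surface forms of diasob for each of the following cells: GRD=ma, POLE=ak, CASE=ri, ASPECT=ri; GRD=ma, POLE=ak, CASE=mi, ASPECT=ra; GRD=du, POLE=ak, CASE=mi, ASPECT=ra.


cell GRD=ma, POLE=ak, CASE=ri, ASPECT=ri:
underlying: diasob-a-igo-er-em
1. p -> b, s -> z, t -> d / V _ V: fires at position(s) 4: diazobaigoerem
2. f -> v, k -> g, t -> d / V _ V: no change
3. 0 -> e / C _ C: no change
surface: diazobaigoerem

cell GRD=ma, POLE=ak, CASE=mi, ASPECT=ra:
underlying: diasob-a-af-er-iva
1. p -> b, s -> z, t -> d / V _ V: fires at position(s) 4: diazobaaferiva
2. f -> v, k -> g, t -> d / V _ V: fires at position(s) 9: diazobaaveriva
3. 0 -> e / C _ C: no change
surface: diazobaaveriva

cell GRD=du, POLE=ak, CASE=mi, ASPECT=ra:
underlying: diasob-l-af-er-iva
1. p -> b, s -> z, t -> d / V _ V: fires at position(s) 4: diazoblaferiva
2. f -> v, k -> g, t -> d / V _ V: fires at position(s) 9: diazoblaveriva
3. 0 -> e / C _ C: inserts after position(s) 6: diazobelaveriva
surface: diazobelaveriva


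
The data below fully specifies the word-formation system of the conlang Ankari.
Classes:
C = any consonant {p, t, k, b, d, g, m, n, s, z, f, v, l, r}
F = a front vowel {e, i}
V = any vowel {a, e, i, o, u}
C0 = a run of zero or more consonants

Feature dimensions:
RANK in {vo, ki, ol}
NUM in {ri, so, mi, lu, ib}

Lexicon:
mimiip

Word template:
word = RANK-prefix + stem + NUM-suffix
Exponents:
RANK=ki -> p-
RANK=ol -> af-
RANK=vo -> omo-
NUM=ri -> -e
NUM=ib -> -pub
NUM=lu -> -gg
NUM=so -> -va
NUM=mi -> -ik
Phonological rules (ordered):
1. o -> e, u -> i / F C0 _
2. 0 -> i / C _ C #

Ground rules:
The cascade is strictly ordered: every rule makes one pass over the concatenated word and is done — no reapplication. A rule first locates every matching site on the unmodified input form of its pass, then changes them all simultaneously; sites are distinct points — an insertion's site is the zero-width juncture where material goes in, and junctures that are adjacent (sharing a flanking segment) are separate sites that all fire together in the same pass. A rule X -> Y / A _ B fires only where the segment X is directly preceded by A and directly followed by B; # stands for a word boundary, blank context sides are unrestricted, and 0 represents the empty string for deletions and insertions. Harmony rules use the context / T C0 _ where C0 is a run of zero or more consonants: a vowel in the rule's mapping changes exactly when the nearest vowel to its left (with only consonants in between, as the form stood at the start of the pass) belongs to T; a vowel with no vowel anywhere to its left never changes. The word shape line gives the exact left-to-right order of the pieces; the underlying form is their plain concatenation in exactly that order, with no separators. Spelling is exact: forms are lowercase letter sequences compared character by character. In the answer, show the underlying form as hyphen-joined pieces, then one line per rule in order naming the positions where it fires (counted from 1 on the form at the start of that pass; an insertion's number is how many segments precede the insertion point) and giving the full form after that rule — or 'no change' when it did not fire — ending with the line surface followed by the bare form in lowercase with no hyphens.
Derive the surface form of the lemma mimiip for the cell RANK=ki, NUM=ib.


underlying: p-mimiip-pub
1. o -> e, u -> i / F C0 _: fires at position(s) 9: pmimiippib
2. 0 -> i / C _ C #: no change
surface: pmimiippib


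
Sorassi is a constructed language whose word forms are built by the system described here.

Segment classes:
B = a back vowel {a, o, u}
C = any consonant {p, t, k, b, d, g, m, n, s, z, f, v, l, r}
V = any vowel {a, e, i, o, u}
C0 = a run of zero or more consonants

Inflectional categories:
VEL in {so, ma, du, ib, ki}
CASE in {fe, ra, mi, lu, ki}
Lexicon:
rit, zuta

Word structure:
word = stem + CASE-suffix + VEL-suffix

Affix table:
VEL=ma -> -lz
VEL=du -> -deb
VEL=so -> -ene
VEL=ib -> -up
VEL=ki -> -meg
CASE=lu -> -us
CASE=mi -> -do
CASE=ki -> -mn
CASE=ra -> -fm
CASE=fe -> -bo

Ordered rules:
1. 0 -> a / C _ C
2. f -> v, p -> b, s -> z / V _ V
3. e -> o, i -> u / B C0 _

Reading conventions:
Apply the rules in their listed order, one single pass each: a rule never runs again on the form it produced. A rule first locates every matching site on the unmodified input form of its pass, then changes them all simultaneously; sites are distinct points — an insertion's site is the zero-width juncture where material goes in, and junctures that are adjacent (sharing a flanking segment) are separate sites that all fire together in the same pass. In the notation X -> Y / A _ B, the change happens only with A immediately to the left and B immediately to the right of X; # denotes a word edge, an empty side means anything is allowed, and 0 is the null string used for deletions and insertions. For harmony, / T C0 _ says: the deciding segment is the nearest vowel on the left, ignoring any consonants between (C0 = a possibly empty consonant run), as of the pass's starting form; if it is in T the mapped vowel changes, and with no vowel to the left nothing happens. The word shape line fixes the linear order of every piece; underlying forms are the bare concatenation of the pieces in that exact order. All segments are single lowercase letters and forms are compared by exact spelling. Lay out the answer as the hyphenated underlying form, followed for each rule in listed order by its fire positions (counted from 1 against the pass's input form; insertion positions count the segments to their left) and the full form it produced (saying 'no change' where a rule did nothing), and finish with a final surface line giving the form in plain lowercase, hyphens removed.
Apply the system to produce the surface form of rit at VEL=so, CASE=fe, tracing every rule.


underlying: rit-bo-ene
1. 0 -> a / C _ C: inserts after position(s) 3: ritaboene
2. f -> v, p -> b, s -> z / V _ V: no change
3. e -> o, i -> u / B C0 _: fires at position(s) 7: ritaboone
surface: ritaboone


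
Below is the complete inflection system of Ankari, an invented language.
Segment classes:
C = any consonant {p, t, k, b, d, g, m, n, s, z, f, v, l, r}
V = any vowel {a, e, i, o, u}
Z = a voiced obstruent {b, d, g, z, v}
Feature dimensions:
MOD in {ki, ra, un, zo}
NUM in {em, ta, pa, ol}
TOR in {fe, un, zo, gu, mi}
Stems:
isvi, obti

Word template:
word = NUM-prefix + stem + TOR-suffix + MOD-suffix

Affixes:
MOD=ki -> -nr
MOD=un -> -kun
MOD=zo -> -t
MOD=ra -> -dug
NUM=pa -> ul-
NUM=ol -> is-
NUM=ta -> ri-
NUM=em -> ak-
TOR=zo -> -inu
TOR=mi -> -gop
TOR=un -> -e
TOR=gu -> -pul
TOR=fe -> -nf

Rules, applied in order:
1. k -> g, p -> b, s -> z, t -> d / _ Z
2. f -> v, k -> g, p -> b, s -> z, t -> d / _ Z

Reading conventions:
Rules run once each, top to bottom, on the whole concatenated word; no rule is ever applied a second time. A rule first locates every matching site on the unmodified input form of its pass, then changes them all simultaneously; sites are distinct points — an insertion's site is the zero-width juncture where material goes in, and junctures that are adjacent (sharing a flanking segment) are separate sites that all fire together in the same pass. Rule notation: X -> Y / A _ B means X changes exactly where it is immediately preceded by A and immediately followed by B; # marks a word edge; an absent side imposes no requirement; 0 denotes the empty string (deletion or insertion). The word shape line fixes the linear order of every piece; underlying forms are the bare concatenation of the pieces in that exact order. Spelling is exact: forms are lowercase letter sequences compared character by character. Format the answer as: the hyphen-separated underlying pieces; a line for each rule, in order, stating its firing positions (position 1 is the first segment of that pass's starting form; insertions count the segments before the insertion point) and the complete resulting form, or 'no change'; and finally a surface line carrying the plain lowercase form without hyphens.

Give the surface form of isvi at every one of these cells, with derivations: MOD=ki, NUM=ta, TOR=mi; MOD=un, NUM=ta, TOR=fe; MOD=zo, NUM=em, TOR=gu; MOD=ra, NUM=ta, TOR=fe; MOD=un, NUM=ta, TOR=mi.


cell MOD=ki, NUM=ta, TOR=mi:
underlying: ri-isvi-gop-nr
1. k -> g, p -> b, s -> z, t -> d / _ Z: fires at position(s) 4: riizvigopnr
2. f -> v, k -> g, p -> b, s -> z, t -> d / _ Z: no change
surface: riizvigopnr

cell MOD=un, NUM=ta, TOR=fe:
underlying: ri-isvi-nf-kun
1. k -> g, p -> b, s -> z, t -> d / _ Z: fires at position(s) 4: riizvinfkun
2. f -> v, k -> g, p -> b, s -> z, t -> d / _ Z: no change
surface: riizvinfkun

cell MOD=zo, NUM=em, TOR=gu:
underlying: ak-isvi-pul-t
1. k -> g, p -> b, s -> z, t -> d / _ Z: fires at position(s) 4: akizvipult
2. f -> v, k -> g, p -> b, s -> z, t -> d / _ Z: no change
surface: akizvipult

cell MOD=ra, NUM=ta, TOR=fe:
underlying: ri-isvi-nf-dug
1. k -> g, p -> b, s -> z, t -> d / _ Z: fires at position(s) 4: riizvinfdug
2. f -> v, k -> g, p -> b, s -> z, t -> d / _ Z: fires at position(s) 8: riizvinvdug
surface: riizvinvdug

cell MOD=un, NUM=ta, TOR=mi:
underlying: ri-isvi-gop-kun
1. k -> g, p -> b, s -> z, t -> d / _ Z: fires at position(s) 4: riizvigopkun
2. f -> v, k -> g, p -> b, s -> z, t -> d / _ Z: no change
surface: riizvigopkun


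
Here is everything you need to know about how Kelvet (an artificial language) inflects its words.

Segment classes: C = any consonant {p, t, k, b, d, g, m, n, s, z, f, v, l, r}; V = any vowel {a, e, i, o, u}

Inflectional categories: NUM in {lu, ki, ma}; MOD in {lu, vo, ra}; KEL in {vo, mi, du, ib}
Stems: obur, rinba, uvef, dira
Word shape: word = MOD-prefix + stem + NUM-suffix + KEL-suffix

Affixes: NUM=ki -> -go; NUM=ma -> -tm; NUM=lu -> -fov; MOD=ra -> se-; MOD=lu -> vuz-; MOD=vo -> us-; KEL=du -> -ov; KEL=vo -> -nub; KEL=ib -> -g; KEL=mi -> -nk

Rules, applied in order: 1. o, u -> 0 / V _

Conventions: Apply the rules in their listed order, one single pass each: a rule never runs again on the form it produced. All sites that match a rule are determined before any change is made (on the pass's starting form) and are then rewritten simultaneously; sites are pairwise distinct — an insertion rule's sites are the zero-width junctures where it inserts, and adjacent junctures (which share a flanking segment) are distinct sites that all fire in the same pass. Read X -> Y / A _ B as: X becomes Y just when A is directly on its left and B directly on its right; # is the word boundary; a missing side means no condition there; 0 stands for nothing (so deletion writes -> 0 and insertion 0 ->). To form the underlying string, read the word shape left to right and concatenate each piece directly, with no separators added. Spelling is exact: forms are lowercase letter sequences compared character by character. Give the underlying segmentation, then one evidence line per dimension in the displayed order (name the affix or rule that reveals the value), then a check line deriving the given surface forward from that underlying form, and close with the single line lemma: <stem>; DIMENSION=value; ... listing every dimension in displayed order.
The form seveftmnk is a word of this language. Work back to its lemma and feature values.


underlying: se-uvef-tm-nk
NUM=ma - signalled by the affix -tm
MOD=ra - signalled by the affix se-
KEL=mi - signalled by the affix -nk
check: seuveftmnk -> seveftmnk
lemma: uvef; NUM=ma; MOD=ra; KEL=mi


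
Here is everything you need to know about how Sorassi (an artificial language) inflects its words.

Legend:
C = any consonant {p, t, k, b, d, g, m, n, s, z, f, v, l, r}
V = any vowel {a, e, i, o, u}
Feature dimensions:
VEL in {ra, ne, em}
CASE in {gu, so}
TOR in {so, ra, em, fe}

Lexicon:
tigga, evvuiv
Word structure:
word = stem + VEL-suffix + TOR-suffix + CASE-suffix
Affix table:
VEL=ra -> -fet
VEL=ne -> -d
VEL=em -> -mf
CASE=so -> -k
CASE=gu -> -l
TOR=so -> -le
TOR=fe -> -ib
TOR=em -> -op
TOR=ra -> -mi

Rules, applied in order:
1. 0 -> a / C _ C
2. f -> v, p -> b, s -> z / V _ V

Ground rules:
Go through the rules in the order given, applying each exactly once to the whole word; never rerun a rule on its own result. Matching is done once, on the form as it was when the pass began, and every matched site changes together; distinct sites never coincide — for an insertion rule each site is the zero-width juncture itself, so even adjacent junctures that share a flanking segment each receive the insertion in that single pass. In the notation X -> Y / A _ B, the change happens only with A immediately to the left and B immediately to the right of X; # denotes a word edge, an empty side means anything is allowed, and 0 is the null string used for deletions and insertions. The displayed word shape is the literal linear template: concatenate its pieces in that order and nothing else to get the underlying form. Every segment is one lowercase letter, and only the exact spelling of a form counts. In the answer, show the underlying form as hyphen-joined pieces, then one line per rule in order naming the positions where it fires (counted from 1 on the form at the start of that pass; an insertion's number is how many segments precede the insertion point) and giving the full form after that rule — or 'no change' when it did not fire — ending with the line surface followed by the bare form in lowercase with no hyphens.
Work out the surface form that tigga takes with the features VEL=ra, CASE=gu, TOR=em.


underlying: tigga-fet-op-l
1. 0 -> a / C _ C: inserts after position(s) 3, 10: tigagafetopal
2. f -> v, p -> b, s -> z / V _ V: fires at position(s) 7, 11: tigagavetobal
surface: tigagavetobal


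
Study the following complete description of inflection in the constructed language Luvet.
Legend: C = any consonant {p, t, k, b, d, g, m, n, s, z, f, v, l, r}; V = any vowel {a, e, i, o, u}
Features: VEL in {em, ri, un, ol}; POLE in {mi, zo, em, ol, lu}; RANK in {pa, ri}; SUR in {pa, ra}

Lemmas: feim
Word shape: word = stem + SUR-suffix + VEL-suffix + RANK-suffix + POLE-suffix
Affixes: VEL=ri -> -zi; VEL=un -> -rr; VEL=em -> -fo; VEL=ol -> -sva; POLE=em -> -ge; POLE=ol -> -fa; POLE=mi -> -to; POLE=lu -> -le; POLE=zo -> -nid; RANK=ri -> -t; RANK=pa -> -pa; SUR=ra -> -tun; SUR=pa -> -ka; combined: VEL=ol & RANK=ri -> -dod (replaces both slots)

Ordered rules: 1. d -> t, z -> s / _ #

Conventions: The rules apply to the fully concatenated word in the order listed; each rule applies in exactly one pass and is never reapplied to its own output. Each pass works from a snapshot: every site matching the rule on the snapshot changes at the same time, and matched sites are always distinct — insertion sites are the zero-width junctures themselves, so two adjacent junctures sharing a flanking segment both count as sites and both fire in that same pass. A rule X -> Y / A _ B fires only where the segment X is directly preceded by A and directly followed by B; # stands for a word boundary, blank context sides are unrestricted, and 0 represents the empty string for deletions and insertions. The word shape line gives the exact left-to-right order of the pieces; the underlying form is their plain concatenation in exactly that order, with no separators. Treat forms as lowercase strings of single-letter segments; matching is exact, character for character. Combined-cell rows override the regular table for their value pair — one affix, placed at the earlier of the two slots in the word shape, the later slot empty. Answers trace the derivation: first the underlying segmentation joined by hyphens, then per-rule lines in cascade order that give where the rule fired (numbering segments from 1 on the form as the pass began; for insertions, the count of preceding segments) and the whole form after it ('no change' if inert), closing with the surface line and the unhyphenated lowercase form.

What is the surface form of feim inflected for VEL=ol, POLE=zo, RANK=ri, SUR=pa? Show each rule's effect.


underlying: feim-ka-dod-nid
1. d -> t, z -> s / _ #: fires at position(s) 12: feimkadodnit
surface: feimkadodnit


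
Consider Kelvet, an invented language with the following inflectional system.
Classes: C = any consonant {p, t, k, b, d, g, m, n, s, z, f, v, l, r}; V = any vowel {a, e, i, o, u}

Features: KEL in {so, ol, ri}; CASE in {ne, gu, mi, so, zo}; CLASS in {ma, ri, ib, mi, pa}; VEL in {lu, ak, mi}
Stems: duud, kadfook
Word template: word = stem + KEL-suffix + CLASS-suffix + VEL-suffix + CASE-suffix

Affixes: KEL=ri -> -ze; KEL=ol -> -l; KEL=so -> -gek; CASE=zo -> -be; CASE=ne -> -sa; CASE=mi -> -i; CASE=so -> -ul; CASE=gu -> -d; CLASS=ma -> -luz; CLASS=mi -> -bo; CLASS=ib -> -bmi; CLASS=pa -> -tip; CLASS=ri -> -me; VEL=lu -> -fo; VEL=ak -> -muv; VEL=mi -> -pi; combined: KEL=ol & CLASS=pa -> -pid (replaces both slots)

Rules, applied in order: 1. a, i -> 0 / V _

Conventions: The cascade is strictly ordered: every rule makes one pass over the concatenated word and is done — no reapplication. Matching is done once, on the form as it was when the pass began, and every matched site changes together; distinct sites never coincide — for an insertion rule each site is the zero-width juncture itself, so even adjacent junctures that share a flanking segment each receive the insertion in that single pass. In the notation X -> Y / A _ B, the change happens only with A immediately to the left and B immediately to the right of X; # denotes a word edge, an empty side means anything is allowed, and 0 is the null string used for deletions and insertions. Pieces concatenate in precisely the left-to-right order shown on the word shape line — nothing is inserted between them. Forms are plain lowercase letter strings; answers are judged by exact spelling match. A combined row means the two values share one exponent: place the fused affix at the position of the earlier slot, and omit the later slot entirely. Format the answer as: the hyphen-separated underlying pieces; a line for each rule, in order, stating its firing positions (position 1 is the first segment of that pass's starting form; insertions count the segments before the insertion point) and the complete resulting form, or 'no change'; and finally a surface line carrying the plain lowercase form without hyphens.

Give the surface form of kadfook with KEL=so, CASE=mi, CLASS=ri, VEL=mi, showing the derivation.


underlying: kadfook-gek-me-pi-i
1. a, i -> 0 / V _: fires at position(s) 15: kadfookgekmepi
surface: kadfookgekmepi


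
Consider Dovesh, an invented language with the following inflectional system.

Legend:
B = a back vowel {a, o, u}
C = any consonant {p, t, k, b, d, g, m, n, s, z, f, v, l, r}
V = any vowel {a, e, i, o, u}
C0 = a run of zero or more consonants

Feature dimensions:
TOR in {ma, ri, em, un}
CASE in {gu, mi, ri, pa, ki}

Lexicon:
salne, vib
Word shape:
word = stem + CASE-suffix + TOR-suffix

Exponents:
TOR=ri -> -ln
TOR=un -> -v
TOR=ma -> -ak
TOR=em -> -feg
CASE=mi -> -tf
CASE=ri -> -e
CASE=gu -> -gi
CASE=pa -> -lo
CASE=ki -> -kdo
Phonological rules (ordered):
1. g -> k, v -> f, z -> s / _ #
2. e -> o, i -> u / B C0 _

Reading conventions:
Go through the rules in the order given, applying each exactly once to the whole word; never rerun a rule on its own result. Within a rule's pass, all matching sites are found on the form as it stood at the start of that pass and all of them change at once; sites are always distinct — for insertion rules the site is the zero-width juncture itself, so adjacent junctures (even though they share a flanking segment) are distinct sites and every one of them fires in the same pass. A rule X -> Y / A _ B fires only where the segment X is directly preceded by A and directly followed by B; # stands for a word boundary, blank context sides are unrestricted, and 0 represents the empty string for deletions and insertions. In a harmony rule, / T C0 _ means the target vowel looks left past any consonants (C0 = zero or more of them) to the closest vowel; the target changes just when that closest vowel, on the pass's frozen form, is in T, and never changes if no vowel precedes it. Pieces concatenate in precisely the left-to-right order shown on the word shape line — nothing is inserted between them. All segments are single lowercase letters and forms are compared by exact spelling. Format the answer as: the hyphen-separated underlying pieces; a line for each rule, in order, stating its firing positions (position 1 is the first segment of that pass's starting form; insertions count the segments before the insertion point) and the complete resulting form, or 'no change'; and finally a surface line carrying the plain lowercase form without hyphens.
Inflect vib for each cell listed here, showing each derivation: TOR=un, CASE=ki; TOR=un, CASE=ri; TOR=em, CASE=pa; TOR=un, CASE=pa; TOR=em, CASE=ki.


cell TOR=un, CASE=ki:
underlying: vib-kdo-v
1. g -> k, v -> f, z -> s / _ #: fires at position(s) 7: vibkdof
2. e -> o, i -> u / B C0 _: no change
surface: vibkdof

cell TOR=un, CASE=ri:
underlying: vib-e-v
1. g -> k, v -> f, z -> s / _ #: fires at position(s) 5: vibef
2. e -> o, i -> u / B C0 _: no change
surface: vibef

cell TOR=em, CASE=pa:
underlying: vib-lo-feg
1. g -> k, v -> f, z -> s / _ #: fires at position(s) 8: viblofek
2. e -> o, i -> u / B C0 _: fires at position(s) 7: viblofok
surface: viblofok

cell TOR=un, CASE=pa:
underlying: vib-lo-v
1. g -> k, v -> f, z -> s / _ #: fires at position(s) 6: viblof
2. e -> o, i -> u / B C0 _: no change
surface: viblof

cell TOR=em, CASE=ki:
underlying: vib-kdo-feg
1. g -> k, v -> f, z -> s / _ #: fires at position(s) 9: vibkdofek
2. e -> o, i -> u / B C0 _: fires at position(s) 8: vibkdofok
surface: vibkdofok


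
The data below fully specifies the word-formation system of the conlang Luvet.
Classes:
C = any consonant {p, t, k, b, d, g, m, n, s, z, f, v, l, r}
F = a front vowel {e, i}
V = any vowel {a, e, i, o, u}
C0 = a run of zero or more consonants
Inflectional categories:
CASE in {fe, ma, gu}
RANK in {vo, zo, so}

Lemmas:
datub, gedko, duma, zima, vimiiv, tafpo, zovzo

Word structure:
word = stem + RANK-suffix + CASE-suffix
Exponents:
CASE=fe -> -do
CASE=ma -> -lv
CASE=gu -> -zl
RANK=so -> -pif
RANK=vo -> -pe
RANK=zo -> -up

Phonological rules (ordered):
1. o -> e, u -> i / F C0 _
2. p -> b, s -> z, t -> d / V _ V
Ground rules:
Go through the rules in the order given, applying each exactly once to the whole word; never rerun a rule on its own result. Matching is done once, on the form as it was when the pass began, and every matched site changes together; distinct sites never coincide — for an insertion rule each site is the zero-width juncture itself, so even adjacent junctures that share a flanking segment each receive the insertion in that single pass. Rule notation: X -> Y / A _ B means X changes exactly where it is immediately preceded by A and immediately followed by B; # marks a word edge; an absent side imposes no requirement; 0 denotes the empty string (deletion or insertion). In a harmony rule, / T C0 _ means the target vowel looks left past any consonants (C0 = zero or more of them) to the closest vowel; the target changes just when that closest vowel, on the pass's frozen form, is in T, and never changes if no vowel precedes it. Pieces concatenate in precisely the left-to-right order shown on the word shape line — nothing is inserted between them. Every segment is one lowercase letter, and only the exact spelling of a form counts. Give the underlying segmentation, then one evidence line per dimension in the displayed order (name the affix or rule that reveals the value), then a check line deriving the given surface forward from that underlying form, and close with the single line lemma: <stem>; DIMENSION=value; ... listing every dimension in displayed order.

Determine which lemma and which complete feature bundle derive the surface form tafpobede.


underlying: tafpo-pe-do
CASE=fe - signalled by the affix -do
RANK=vo - signalled by the affix -pe
check: tafpopedo -> tafpopede -> tafpobede
lemma: tafpo; CASE=fe; RANK=vo


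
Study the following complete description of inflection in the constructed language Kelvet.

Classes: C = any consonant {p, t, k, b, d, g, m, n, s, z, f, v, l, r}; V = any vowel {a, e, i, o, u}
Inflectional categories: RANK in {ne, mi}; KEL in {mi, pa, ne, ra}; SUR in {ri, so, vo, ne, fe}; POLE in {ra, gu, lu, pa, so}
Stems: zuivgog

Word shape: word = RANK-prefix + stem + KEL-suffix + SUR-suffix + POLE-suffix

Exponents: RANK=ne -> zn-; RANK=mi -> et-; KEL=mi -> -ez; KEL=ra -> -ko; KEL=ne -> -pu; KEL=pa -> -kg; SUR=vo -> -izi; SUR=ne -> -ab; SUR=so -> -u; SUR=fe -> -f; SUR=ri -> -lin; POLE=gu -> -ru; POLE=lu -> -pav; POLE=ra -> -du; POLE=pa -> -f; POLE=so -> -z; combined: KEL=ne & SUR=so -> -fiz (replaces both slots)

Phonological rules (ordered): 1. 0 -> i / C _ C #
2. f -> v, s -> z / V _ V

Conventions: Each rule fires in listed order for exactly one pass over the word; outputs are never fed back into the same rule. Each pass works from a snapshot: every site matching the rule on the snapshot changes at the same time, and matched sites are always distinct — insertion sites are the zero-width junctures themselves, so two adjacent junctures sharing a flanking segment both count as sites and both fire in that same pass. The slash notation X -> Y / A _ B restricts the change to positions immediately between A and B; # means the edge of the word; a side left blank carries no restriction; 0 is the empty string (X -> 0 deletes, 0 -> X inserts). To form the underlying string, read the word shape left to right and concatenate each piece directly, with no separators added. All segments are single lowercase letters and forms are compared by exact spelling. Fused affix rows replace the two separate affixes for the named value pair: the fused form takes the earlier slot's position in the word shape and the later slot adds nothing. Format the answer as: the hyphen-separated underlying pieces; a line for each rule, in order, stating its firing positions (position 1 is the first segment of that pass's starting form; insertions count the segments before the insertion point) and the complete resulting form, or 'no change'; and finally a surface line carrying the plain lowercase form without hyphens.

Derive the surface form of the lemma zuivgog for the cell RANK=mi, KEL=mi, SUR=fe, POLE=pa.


underlying: et-zuivgog-ez-f-f
1. 0 -> i / C _ C #: inserts after position(s) 12: etzuivgogezfif
2. f -> v, s -> z / V _ V: no change
surface: etzuivgogezfif


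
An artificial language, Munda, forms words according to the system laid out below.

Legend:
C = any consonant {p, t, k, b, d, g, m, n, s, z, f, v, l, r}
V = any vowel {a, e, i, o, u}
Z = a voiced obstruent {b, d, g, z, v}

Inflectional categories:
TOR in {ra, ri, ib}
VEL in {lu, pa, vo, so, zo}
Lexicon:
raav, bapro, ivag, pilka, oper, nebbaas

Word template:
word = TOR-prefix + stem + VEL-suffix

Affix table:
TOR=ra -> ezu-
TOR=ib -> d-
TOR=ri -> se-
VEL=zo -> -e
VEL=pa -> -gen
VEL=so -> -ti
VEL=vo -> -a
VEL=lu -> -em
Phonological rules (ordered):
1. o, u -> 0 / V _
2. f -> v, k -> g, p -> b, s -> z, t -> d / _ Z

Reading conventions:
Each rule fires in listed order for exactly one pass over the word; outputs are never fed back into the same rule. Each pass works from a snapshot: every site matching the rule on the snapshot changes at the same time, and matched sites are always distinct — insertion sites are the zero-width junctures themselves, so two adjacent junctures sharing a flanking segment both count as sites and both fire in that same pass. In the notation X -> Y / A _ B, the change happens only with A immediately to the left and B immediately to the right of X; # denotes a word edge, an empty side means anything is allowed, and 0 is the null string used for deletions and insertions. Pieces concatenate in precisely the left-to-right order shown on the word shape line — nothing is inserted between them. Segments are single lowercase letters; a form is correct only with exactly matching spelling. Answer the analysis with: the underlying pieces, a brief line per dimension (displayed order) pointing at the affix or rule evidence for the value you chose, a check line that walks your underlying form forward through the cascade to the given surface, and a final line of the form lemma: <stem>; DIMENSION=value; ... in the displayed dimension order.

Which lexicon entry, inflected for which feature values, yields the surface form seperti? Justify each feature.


underlying: se-oper-ti
TOR=ri - signalled by the affix se-
VEL=so - signalled by the affix -ti
check: seoperti -> seperti -> seperti
lemma: oper; TOR=ri; VEL=so


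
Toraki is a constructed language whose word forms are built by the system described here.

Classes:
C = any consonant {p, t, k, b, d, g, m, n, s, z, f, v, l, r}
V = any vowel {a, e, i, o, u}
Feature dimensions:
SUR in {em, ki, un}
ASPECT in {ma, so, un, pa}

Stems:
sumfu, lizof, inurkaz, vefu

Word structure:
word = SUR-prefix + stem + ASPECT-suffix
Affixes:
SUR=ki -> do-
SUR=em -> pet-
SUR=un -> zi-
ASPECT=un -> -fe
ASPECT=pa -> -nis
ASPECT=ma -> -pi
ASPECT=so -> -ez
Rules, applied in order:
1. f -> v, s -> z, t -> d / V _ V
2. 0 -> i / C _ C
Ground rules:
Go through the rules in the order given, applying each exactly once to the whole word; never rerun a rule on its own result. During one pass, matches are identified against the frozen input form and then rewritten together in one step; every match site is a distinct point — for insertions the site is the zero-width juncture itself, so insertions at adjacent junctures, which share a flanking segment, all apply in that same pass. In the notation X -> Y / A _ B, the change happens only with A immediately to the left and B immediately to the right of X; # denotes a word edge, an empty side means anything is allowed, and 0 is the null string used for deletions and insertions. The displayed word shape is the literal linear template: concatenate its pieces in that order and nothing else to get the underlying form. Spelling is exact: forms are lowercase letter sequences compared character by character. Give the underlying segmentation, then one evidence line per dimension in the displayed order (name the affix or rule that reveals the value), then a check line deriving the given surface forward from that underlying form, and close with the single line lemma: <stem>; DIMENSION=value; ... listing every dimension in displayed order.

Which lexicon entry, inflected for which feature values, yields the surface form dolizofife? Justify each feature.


underlying: do-lizof-fe
SUR=ki - signalled by the affix do-
ASPECT=un - signalled by the affix -fe
check: dolizoffe -> dolizoffe -> dolizofife
lemma: lizof; SUR=ki; ASPECT=un


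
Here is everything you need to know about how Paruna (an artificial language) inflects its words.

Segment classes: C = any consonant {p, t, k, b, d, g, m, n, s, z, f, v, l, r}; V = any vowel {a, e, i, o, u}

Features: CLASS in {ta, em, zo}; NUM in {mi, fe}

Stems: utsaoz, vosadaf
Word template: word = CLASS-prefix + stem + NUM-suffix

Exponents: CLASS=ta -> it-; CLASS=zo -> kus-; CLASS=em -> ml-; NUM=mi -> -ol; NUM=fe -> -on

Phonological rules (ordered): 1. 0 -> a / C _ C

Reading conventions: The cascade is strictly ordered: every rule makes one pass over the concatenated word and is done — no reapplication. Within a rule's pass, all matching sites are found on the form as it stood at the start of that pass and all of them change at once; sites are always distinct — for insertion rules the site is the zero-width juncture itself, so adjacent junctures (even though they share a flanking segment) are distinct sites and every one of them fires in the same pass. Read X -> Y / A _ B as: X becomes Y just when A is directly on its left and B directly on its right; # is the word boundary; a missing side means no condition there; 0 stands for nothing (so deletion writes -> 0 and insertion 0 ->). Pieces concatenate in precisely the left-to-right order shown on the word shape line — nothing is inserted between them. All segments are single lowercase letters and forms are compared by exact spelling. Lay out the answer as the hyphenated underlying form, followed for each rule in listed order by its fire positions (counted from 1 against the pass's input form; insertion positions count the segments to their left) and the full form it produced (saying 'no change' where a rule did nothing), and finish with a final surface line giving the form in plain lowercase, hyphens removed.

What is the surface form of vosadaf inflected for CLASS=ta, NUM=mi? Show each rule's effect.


underlying: it-vosadaf-ol
1. 0 -> a / C _ C: inserts after position(s) 2: itavosadafol
surface: itavosadafol


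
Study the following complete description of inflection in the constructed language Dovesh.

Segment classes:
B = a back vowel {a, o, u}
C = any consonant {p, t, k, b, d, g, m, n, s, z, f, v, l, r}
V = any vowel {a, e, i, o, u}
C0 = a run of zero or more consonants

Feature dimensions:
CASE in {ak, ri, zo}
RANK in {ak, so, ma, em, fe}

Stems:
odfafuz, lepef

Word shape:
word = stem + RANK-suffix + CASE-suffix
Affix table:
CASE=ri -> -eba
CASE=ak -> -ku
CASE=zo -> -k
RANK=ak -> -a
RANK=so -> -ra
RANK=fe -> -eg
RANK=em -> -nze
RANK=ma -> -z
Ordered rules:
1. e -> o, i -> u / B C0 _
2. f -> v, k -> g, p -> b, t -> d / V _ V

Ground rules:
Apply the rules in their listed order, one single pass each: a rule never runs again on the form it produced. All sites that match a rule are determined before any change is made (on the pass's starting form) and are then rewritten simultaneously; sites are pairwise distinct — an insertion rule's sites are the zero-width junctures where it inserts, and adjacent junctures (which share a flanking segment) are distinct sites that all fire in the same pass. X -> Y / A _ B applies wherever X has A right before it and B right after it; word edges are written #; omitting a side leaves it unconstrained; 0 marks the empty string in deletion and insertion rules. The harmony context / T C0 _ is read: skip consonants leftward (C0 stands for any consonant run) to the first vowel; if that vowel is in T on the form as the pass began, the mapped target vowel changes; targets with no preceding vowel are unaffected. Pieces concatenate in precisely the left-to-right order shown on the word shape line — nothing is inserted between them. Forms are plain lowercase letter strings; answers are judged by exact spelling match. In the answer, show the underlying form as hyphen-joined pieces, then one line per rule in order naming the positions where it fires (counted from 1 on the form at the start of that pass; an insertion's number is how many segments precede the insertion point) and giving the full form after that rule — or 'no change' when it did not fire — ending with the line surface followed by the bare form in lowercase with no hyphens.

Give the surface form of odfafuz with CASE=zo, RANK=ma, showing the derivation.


underlying: odfafuz-z-k
1. e -> o, i -> u / B C0 _: no change
2. f -> v, k -> g, p -> b, t -> d / V _ V: fires at position(s) 5: odfavuzzk
surface: odfavuzzk


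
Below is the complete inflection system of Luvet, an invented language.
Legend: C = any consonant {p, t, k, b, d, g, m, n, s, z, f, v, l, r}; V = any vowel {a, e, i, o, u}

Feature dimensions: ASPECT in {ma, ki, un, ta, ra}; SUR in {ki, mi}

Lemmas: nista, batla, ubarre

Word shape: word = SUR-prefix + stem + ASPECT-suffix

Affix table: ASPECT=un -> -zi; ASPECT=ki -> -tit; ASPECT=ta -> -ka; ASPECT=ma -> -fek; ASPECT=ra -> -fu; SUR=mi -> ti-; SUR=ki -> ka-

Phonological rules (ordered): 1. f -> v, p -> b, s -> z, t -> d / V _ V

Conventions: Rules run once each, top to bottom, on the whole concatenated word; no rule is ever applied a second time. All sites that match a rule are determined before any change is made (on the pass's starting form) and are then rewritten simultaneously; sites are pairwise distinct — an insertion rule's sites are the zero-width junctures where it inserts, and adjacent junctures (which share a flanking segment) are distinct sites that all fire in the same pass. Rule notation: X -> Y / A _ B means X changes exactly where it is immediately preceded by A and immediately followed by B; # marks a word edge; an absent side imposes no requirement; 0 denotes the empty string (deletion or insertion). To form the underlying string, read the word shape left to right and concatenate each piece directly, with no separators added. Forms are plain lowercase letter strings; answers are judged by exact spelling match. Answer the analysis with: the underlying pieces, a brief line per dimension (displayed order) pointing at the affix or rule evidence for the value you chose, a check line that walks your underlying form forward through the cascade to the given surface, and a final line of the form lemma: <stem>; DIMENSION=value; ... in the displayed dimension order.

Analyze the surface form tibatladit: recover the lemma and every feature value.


underlying: ti-batla-tit
ASPECT=ki - signalled by the affix -tit
SUR=mi - signalled by the affix ti-
check: tibatlatit -> tibatladit
lemma: batla; ASPECT=ki; SUR=mi


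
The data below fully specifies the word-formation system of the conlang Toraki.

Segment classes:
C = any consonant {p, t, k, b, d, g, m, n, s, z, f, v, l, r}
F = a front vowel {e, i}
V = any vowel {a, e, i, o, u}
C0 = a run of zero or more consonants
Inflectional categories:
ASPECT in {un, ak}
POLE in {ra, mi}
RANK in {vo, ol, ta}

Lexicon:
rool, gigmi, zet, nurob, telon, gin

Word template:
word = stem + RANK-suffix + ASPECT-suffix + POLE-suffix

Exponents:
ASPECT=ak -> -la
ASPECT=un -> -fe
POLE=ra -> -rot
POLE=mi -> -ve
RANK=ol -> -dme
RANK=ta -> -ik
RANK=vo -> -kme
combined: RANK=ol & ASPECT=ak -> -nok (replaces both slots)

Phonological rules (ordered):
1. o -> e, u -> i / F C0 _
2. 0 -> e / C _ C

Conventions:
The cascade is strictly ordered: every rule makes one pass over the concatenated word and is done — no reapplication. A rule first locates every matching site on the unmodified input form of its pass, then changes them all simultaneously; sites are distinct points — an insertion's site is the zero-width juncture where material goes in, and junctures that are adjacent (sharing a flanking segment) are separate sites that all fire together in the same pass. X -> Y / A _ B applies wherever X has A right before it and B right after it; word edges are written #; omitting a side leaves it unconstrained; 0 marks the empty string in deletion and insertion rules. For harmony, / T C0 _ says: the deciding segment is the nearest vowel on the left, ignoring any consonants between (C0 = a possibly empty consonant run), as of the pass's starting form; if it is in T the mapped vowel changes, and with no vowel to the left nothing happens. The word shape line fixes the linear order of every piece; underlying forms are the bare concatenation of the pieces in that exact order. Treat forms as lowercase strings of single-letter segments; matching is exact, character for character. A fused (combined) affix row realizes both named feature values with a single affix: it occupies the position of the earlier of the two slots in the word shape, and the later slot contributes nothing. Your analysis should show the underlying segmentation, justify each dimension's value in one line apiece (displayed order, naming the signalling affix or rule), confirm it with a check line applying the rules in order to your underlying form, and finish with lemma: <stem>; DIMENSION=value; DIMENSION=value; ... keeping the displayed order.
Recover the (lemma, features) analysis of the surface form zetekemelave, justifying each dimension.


underlying: zet-kme-la-ve
ASPECT=ak - signalled by the affix -la
POLE=mi - signalled by the affix -ve
RANK=vo - signalled by the affix -kme
check: zetkmelave -> zetkmelave -> zetekemelave
lemma: zet; ASPECT=ak; POLE=mi; RANK=vo
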